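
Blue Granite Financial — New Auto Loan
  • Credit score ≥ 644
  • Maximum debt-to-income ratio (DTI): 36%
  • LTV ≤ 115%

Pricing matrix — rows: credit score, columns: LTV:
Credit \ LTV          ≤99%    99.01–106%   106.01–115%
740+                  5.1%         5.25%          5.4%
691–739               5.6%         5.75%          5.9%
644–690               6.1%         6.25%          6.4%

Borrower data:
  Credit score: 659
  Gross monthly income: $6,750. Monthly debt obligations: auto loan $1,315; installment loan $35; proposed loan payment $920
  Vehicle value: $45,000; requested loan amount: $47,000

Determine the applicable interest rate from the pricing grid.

6.25%

Credit score 659 ≥ 644; Total monthly debts = (1,315 + 35 + 920) = 2,270. DTI: 2,270 ÷ 6,750 = 33.6%, within the 36% cap
Loan-to-value = 47,000/45,000 = 104.4% — pass (115% max)
Credit 659 → row 644–690; LTV 104.4% → column 99.01–106%. Grid cell → 6.25%.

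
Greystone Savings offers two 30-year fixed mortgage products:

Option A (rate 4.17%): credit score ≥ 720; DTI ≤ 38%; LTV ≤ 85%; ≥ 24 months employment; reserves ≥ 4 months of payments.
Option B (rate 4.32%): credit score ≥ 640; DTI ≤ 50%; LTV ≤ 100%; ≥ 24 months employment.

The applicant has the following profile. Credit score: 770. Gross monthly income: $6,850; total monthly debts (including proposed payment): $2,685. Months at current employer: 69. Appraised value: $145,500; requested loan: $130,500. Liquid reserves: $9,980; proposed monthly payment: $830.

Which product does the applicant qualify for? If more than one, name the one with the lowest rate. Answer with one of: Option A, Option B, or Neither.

Option B

DTI = 2,685/6,850 = 39.2%.
LTV = 130,500/145,500 = 89.7%.
Reserves = 9,980/830 = 12.0 months.
Option A: score 770 ≥ 720; DTI 39.2% > 38%; LTV 89.7% > 85%; employment 69 ≥ 24 mo; reserves 12.0 ≥ 4 mo → does not qualify.
Option B: score 770 ≥ 640; DTI 39.2% ≤ 50%; LTV 89.7% ≤ 100%; employment 69 ≥ 24 mo → qualifies.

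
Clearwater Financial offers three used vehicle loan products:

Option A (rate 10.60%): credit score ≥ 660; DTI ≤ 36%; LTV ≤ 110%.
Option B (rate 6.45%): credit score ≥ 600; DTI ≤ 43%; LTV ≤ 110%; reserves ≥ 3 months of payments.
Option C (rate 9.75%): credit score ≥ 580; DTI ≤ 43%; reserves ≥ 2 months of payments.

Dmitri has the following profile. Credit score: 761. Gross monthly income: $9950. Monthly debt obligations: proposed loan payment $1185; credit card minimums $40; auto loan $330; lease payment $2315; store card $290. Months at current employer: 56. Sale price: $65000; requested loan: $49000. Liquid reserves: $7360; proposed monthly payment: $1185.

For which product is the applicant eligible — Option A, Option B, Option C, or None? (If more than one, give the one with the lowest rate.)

Total debts = (1,185 + 40 + 330 + 2,315 + 290) = 4,160; DTI = 4,160/9,950 = 41.8%.
LTV = 49,000/65,000 = 75.4%.
Reserves = 7,360/1,185 = 6.2 months.
Option A: score 761 ≥ 660; DTI 41.8% > 36%; LTV 75.4% ≤ 110% → does not qualify.
Option B: score 761 ≥ 600; DTI 41.8% ≤ 43%; LTV 75.4% ≤ 110%; reserves 6.2 ≥ 3 mo → qualifies.
Option C: score 761 ≥ 580; DTI 41.8% ≤ 43%; reserves 6.2 ≥ 2 mo → qualifies.
Qualifying: Option B, Option C. Lowest rate is 6.45% → Option B.

Option B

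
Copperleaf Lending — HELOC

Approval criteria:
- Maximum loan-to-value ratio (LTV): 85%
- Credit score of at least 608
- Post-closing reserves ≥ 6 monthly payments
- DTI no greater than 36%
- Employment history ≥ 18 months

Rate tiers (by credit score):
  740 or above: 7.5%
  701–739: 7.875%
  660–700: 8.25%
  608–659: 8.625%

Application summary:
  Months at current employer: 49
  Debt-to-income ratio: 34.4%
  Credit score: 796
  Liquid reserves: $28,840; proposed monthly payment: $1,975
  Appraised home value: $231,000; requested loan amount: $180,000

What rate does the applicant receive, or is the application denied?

Approved at 7.5%

Credit score 796 ≥ 608 (meets minimum)
Employment 49 ≥ 18 months
LTV = 180,000/231,000 = 77.9% ≤ 85%
Reserves: 28,840 ÷ 1,975 = 14.6 months (meets 6-month minimum)
DTI 34.4% is within the 36% limit
All requirements met. Score 796 falls in the 740 or above tier → 7.5%.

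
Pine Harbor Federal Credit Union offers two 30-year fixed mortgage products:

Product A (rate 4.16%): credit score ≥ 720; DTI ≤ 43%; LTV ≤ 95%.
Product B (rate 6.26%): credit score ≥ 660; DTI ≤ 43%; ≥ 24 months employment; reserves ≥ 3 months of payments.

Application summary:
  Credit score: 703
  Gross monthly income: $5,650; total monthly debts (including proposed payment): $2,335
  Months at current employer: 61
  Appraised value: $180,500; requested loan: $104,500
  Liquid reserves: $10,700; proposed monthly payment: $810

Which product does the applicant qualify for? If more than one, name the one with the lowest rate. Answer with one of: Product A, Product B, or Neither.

Product B

DTI = 2,335/5,650 = 41.3%.
LTV = 104,500/180,500 = 57.9%.
Reserves = 10,700/810 = 13.2 months.
Product A: score 703 < 720; DTI 41.3% ≤ 43%; LTV 57.9% ≤ 95% → does not qualify.
Product B: score 703 ≥ 660; DTI 41.3% ≤ 43%; employment 61 ≥ 24 mo; reserves 13.2 ≥ 3 mo → qualifies.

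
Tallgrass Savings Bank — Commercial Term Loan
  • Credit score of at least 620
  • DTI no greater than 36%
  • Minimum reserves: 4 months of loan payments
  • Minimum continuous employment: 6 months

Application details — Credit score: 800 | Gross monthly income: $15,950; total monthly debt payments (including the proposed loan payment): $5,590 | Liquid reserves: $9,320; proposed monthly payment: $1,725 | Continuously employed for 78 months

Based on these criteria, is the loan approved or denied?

Approved

Credit score 800 ≥ 620 (meets)
DTI: 5,590 ÷ 15,950 = 35%, within the 36% cap
Liquid reserves cover 9,320/1,725 = 5.4 months — ≥ 4 required
Employment 78 ≥ 6 months
All criteria satisfied.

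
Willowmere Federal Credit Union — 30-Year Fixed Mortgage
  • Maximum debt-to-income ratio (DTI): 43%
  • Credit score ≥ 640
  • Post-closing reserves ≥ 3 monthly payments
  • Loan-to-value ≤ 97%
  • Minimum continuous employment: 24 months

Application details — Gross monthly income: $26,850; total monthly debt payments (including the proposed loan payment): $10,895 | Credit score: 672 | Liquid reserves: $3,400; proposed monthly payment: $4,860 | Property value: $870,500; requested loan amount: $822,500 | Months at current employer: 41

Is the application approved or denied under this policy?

Denied

DTI: 10,895 ÷ 26,850 = 40.6%, within the 43% cap
Credit score 672 ≥ 640 (meets)
Reserves: 3,400 ÷ 4,860 = 0.7 months (below 3-month minimum)
Loan-to-value = 822,500/870,500 = 94.5% — pass (97% max)
Employment 41 ≥ 24 months
Fails on reserves.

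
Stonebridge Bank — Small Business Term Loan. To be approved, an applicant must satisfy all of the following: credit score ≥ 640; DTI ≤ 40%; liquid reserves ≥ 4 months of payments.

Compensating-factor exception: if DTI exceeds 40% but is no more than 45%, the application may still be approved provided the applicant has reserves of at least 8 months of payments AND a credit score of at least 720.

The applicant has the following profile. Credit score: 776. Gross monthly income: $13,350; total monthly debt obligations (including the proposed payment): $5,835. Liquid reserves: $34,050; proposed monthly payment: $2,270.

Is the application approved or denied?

Approved

Credit score 776 ≥ 640 (meets base)
DTI: 5,835 ÷ 13,350 = 43.7%, over the 40% base limit.
Reserves = 34,050/2,270 = 15.0 months ≥ 4
43.7% falls in the override range (40%–45%), so the compensating-factor test applies.
Reserves 15.0 ≥ 8 months; credit score 776 ≥ 720.
Both override conditions satisfied; DTI exception granted.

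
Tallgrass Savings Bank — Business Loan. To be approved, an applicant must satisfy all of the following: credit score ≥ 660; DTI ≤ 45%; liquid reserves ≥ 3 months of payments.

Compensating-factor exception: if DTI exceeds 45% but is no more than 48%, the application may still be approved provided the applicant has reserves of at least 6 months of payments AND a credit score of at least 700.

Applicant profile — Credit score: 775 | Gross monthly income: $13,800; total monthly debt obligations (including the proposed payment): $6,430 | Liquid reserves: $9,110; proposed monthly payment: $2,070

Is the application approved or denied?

Denied

Credit score 775 ≥ 660 (meets base)
DTI = 6,430/13,800 = 46.6% > 45% — standard DTI limit exceeded.
Reserves: 9,110 ÷ 2,070 = 4.4 months (meets 3-month minimum)
DTI 46.6% is within the 45%–48% exception band; checking compensating factors.
Override check — reserves: 4.4 mo (short of 6); score: 775 (ok).
Compensating-factor requirement not fully met.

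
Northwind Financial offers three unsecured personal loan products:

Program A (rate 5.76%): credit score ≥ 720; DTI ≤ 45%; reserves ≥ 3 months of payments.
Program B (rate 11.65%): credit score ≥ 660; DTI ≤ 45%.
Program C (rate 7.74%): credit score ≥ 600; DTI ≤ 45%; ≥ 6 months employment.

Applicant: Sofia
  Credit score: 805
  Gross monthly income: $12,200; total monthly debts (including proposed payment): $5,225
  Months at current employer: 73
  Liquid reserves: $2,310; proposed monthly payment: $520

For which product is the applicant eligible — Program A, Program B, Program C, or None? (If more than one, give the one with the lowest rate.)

Program A

DTI = 5,225/12,200 = 42.8%.
Reserves = 2,310/520 = 4.4 months.
Program A: score 805 ≥ 720; DTI 42.8% ≤ 45%; reserves 4.4 ≥ 3 mo → qualifies.
Program B: score 805 ≥ 660; DTI 42.8% ≤ 45% → qualifies.
Program C: score 805 ≥ 600; DTI 42.8% ≤ 45%; employment 73 ≥ 6 mo → qualifies.
Qualifying: Program A, Program B, Program C. Lowest rate is 5.76% → Program A.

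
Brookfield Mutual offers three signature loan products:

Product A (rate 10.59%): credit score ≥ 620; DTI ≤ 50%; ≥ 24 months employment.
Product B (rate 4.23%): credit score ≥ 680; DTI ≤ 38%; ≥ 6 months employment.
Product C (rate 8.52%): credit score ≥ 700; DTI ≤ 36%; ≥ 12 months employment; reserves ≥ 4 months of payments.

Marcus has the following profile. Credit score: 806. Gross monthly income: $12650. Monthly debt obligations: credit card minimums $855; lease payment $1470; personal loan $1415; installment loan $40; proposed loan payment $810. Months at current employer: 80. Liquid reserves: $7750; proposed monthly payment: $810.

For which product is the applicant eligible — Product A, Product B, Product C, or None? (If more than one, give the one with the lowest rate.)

Total debts = (855 + 1,470 + 1,415 + 40 + 810) = 4,590; DTI = 4,590/12,650 = 36.3%.
Reserves = 7,750/810 = 9.6 months.
Product A: score 806 ≥ 620; DTI 36.3% ≤ 50%; employment 80 ≥ 24 mo → qualifies.
Product B: score 806 ≥ 680; DTI 36.3% ≤ 38%; employment 80 ≥ 6 mo → qualifies.
Product C: score 806 ≥ 700; DTI 36.3% > 36%; employment 80 ≥ 12 mo; reserves 9.6 ≥ 4 mo → does not qualify.
Qualifying: Product A, Product B. Lowest rate is 4.23% → Product B.

Product B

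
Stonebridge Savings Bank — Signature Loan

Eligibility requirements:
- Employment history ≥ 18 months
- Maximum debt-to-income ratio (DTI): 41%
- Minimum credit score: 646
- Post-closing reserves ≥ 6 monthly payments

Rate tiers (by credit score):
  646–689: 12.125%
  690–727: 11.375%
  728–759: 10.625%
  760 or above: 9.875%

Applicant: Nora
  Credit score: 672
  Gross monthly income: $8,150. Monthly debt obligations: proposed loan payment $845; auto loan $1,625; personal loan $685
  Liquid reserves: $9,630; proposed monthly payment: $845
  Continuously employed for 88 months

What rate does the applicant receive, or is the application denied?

Credit score 672 ≥ 646 (meets minimum)
Reserves = 9,630/845 = 11.4 months ≥ 6
Employment 88 ≥ 18 months
Total monthly debts = (845 + 1,625 + 685) = 3,155. Debt-to-income = 3,155/8,150 = 38.7% — meets 41% limit
All requirements met. Score 672 falls in the 646–689 tier → 12.125%.

Approved at 12.125%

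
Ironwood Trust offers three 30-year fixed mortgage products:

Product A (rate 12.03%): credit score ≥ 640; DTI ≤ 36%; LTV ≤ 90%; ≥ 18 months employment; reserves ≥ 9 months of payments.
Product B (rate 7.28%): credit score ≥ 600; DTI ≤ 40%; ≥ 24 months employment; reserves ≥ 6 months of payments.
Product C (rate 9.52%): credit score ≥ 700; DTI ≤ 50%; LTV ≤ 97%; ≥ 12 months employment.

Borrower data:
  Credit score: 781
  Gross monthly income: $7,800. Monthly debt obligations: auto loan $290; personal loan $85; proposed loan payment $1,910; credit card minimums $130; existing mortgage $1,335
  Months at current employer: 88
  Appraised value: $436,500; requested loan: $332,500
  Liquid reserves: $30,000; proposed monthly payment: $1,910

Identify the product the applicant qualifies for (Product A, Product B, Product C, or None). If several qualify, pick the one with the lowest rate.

Product C

Total debts = (290 + 85 + 1,910 + 130 + 1,335) = 3,750; DTI = 3,750/7,800 = 48.1%.
LTV = 332,500/436,500 = 76.2%.
Reserves = 30,000/1,910 = 15.7 months.
Product A: score 781 ≥ 640; DTI 48.1% > 36%; LTV 76.2% ≤ 90%; employment 88 ≥ 18 mo; reserves 15.7 ≥ 9 mo → does not qualify.
Product B: score 781 ≥ 600; DTI 48.1% > 40%; employment 88 ≥ 24 mo; reserves 15.7 ≥ 6 mo → does not qualify.
Product C: score 781 ≥ 700; DTI 48.1% ≤ 50%; LTV 76.2% ≤ 97%; employment 88 ≥ 12 mo → qualifies.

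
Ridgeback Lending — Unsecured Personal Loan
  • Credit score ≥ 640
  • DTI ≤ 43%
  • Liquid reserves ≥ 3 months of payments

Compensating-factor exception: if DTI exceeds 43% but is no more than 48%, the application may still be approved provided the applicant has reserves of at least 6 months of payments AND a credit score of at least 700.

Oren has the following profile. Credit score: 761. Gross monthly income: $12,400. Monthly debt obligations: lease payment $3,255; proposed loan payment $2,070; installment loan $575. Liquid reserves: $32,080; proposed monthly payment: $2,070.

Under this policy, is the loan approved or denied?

Credit score 761 ≥ 640 (meets base)
Total debts = (3,255 + 2,070 + 575) = 5,900. DTI = 5,900/12,400 = 47.6% > 43% — standard DTI limit exceeded.
Reserves: 32,080 ÷ 2,070 = 15.5 months (meets 3-month minimum)
47.6% falls in the override range (43%–48%), so the compensating-factor test applies.
Reserves 15.5 ≥ 6 months; credit score 761 ≥ 700.
Both override conditions satisfied; DTI exception granted.

Approved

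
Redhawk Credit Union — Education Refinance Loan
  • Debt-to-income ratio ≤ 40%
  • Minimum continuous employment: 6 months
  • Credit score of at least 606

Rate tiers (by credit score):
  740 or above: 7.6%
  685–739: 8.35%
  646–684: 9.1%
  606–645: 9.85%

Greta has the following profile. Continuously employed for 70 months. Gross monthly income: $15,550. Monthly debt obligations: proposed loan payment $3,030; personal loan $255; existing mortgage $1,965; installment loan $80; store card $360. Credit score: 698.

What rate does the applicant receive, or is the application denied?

Credit score 698 ≥ 606 (meets minimum)
Total monthly debts = (3,030 + 255 + 1,965 + 80 + 360) = 5,690. DTI: 5,690 ÷ 15,550 = 36.6%, within the 40% cap
Employment 70 ≥ 6 months
All requirements met. Score 698 falls in the 685–739 tier → 8.35%.

Approved at 8.35%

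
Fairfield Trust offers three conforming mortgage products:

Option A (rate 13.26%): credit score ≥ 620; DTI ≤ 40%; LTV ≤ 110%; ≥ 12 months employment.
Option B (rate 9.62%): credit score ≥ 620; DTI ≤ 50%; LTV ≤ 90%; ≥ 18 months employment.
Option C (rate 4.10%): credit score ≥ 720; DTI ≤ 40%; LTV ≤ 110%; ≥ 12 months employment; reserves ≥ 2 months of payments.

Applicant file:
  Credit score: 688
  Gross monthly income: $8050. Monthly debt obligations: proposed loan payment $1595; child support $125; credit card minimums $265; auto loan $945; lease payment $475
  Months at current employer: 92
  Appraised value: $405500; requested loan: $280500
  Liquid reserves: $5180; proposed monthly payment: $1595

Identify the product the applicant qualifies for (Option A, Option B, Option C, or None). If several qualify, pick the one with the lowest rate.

Option B

Total debts = (1,595 + 125 + 265 + 945 + 475) = 3,405; DTI = 3,405/8,050 = 42.3%.
LTV = 280,500/405,500 = 69.2%.
Reserves = 5,180/1,595 = 3.2 months.
Option A: score 688 ≥ 620; DTI 42.3% > 40%; LTV 69.2% ≤ 110%; employment 92 ≥ 12 mo → does not qualify.
Option B: score 688 ≥ 620; DTI 42.3% ≤ 50%; LTV 69.2% ≤ 90%; employment 92 ≥ 18 mo → qualifies.
Option C: score 688 < 720; DTI 42.3% > 40%; LTV 69.2% ≤ 110%; employment 92 ≥ 12 mo; reserves 3.2 ≥ 2 mo → does not qualify.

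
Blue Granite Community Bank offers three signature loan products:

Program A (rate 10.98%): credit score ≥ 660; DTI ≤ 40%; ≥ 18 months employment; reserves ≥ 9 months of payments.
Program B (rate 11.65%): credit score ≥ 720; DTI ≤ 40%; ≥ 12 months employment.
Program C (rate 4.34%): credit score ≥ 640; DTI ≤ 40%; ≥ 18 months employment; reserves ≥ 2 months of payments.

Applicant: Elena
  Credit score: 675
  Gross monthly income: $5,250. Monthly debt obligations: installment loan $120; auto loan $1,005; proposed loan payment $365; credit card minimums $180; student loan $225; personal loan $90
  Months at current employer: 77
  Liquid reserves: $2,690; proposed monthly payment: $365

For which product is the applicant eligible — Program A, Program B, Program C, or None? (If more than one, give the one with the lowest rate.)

Total debts = (120 + 1,005 + 365 + 180 + 225 + 90) = 1,985; DTI = 1,985/5,250 = 37.8%.
Reserves = 2,690/365 = 7.4 months.
Program A: score 675 ≥ 660; DTI 37.8% ≤ 40%; employment 77 ≥ 18 mo; reserves 7.4 < 9 mo → does not qualify.
Program B: score 675 < 720; DTI 37.8% ≤ 40%; employment 77 ≥ 12 mo → does not qualify.
Program C: score 675 ≥ 640; DTI 37.8% ≤ 40%; employment 77 ≥ 18 mo; reserves 7.4 ≥ 2 mo → qualifies.

Program C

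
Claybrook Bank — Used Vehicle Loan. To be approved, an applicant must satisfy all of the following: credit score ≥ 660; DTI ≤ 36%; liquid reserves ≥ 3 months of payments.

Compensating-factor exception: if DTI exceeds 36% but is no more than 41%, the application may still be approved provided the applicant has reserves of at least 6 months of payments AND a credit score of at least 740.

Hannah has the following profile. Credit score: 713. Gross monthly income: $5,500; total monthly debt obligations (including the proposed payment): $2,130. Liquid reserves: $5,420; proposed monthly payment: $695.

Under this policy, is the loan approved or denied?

Credit score 713 ≥ 660 (meets base)
DTI: 2,130 ÷ 5,500 = 38.7%, over the 36% base limit.
Reserves: 5,420 ÷ 695 = 7.8 months (meets 3-month minimum)
DTI 38.7% is within the 36%–41% exception band; checking compensating factors.
Override check — reserves: 7.8 mo (ok); score: 713 (below 740).
Override conditions not both satisfied; exception does not apply.

Denied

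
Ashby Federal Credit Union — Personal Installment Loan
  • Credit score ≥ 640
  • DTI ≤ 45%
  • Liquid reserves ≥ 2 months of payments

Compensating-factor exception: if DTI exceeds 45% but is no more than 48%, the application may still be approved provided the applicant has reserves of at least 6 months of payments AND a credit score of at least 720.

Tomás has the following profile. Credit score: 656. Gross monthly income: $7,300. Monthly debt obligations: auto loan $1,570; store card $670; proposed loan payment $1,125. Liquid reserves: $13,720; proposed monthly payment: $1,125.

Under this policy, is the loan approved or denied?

Credit score 656 ≥ 640 (meets base)
Total debts = (1,570 + 670 + 1,125) = 3,365. DTI = 3,365/7,300 = 46.1% > 45% — standard DTI limit exceeded.
Reserves = 13,720/1,125 = 12.2 months ≥ 2
DTI 46.1% is within the 45%–48% exception band; checking compensating factors.
Reserves 12.2 ≥ 6 months; credit score 656 < 720.
Compensating-factor requirement not fully met.

Denied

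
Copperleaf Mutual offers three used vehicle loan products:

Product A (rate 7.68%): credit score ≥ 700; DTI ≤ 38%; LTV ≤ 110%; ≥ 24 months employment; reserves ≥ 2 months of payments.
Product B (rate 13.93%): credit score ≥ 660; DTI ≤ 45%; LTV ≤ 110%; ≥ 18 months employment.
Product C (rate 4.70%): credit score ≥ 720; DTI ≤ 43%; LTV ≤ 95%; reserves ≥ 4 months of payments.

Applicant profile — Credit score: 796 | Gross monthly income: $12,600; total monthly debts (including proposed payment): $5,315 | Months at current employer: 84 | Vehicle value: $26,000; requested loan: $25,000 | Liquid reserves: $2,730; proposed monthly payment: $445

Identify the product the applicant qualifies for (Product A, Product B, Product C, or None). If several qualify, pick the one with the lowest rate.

Product B

DTI = 5,315/12,600 = 42.2%.
LTV = 25,000/26,000 = 96.2%.
Reserves = 2,730/445 = 6.1 months.
Product A: score 796 ≥ 700; DTI 42.2% > 38%; LTV 96.2% ≤ 110%; employment 84 ≥ 24 mo; reserves 6.1 ≥ 2 mo → does not qualify.
Product B: score 796 ≥ 660; DTI 42.2% ≤ 45%; LTV 96.2% ≤ 110%; employment 84 ≥ 18 mo → qualifies.
Product C: score 796 ≥ 720; DTI 42.2% ≤ 43%; LTV 96.2% > 95%; reserves 6.1 ≥ 4 mo → does not qualify.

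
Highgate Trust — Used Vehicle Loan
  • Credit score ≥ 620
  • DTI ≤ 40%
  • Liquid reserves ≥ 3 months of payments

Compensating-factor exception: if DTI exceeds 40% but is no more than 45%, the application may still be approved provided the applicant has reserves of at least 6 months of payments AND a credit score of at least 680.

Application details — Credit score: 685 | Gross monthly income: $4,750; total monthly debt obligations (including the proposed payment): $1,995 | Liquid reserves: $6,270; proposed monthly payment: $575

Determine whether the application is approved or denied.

Approved

Credit score 685 ≥ 620 (meets base)
DTI = 1,995/4,750 = 42% > 40% — standard DTI limit exceeded.
Reserves = 6,270/575 = 10.9 months ≥ 3
DTI 42% is within the 40%–45% exception band; checking compensating factors.
Reserves 10.9 ≥ 6 months; credit score 685 ≥ 680.
Both override conditions satisfied; DTI exception granted.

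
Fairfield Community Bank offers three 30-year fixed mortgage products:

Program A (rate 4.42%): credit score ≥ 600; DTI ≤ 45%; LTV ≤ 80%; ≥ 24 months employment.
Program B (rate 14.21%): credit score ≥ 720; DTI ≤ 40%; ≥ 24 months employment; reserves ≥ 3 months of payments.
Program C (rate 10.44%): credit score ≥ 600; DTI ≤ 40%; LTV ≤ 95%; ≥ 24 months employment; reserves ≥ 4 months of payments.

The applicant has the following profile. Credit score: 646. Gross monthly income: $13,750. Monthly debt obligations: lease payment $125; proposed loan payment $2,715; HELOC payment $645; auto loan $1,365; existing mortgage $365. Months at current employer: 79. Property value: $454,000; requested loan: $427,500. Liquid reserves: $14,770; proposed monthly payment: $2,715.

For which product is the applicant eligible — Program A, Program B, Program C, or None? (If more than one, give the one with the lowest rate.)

Total debts = (125 + 2,715 + 645 + 1,365 + 365) = 5,215; DTI = 5,215/13,750 = 37.9%.
LTV = 427,500/454,000 = 94.2%.
Reserves = 14,770/2,715 = 5.4 months.
Program A: score 646 ≥ 600; DTI 37.9% ≤ 45%; LTV 94.2% > 80%; employment 79 ≥ 24 mo → does not qualify.
Program B: score 646 < 720; DTI 37.9% ≤ 40%; employment 79 ≥ 24 mo; reserves 5.4 ≥ 3 mo → does not qualify.
Program C: score 646 ≥ 600; DTI 37.9% ≤ 40%; LTV 94.2% ≤ 95%; employment 79 ≥ 24 mo; reserves 5.4 ≥ 4 mo → qualifies.

Program C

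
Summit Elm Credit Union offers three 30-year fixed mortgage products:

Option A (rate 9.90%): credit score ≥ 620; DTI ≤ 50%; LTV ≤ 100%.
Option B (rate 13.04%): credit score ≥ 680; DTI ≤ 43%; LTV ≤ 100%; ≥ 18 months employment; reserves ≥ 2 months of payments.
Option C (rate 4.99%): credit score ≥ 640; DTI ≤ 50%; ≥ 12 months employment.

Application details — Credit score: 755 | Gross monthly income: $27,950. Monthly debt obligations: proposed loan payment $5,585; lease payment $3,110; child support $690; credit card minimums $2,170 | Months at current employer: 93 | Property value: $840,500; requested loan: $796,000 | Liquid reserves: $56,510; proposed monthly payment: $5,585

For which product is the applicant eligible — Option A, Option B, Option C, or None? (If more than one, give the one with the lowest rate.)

Total debts = (5,585 + 3,110 + 690 + 2,170) = 11,555; DTI = 11,555/27,950 = 41.3%.
LTV = 796,000/840,500 = 94.7%.
Reserves = 56,510/5,585 = 10.1 months.
Option A: score 755 ≥ 620; DTI 41.3% ≤ 50%; LTV 94.7% ≤ 100% → qualifies.
Option B: score 755 ≥ 680; DTI 41.3% ≤ 43%; LTV 94.7% ≤ 100%; employment 93 ≥ 18 mo; reserves 10.1 ≥ 2 mo → qualifies.
Option C: score 755 ≥ 640; DTI 41.3% ≤ 50%; employment 93 ≥ 12 mo → qualifies.
Qualifying: Option A, Option B, Option C. Lowest rate is 4.99% → Option C.

Option C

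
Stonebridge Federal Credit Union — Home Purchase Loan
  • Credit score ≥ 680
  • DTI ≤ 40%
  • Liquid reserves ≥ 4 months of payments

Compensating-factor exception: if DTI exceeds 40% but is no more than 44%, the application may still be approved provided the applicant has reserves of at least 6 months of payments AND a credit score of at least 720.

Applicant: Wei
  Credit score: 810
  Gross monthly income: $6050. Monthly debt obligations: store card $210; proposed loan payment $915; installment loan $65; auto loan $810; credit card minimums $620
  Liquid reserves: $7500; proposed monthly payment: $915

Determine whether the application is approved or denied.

Approved

Credit score 810 ≥ 680 (meets base)
Total debts = (210 + 915 + 65 + 810 + 620) = 2,620. DTI: 2,620 ÷ 6,050 = 43.3%, over the 40% base limit.
Reserves: 7,500 ÷ 915 = 8.2 months (meets 4-month minimum)
43.3% falls in the override range (40%–44%), so the compensating-factor test applies.
Override check — reserves: 8.2 mo (ok); score: 810 (ok).
Both override conditions satisfied; DTI exception granted.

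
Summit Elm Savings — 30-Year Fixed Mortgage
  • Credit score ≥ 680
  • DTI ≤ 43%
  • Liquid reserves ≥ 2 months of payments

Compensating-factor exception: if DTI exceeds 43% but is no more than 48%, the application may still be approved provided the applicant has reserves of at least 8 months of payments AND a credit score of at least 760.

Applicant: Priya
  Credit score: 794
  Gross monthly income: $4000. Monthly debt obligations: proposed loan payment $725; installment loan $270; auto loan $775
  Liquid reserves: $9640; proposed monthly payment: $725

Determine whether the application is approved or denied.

Credit score 794 ≥ 680 (meets base)
Total debts = (725 + 270 + 775) = 1,770. DTI: 1,770 ÷ 4,000 = 44.2%, over the 43% base limit.
Reserves: 9,640 ÷ 725 = 13.3 months (meets 2-month minimum)
DTI 44.2% is within the 43%–48% exception band; checking compensating factors.
Reserves 13.3 ≥ 8 months; credit score 794 ≥ 760.
Both compensating conditions met → exception applies.

Approved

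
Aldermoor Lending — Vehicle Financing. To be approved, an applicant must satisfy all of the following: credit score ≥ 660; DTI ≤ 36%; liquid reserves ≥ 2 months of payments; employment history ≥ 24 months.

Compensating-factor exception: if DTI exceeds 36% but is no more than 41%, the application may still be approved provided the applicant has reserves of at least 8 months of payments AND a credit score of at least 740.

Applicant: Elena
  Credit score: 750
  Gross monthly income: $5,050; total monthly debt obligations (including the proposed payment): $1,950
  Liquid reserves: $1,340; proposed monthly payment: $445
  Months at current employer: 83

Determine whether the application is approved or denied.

Denied

Credit score 750 ≥ 660 (meets base)
DTI: 1,950 ÷ 5,050 = 38.6%, over the 36% base limit.
Liquid reserves cover 1,340/445 = 3.0 months — ≥ 2 required
Employment 83 ≥ 24 months
38.6% falls in the override range (36%–41%), so the compensating-factor test applies.
Override check — reserves: 3.0 mo (short of 8); score: 750 (ok).
Override conditions not both satisfied; exception does not apply.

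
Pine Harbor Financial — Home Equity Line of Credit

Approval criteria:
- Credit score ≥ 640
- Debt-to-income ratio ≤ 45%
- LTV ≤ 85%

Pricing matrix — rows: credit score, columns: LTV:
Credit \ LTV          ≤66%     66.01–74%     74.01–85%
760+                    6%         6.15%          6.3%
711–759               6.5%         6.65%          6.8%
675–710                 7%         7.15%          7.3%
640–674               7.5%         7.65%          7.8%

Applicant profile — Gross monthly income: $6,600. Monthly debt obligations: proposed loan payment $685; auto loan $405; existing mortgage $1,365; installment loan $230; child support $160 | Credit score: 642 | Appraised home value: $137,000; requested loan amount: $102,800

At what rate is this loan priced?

7.8%

Credit score 642 ≥ 640; Total monthly debts = (685 + 405 + 1,365 + 230 + 160) = 2,845. DTI = 2,845/6,600 = 43.1% ≤ 45%
Loan-to-value = 102,800/137,000 = 75% — pass (85% max)
Credit 642 → row 640–674; LTV 75% → column 74.01–85%. Grid cell → 7.8%.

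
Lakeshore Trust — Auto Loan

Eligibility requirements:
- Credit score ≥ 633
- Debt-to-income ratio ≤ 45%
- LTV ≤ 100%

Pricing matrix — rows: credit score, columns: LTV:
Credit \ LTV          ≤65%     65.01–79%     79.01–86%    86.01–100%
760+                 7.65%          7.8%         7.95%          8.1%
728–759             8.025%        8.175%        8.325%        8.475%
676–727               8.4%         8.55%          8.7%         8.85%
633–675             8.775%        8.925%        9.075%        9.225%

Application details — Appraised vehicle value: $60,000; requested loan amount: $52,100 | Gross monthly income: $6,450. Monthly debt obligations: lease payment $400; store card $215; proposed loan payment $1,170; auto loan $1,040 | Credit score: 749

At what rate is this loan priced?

Credit score 749 ≥ 633; Total monthly debts = (400 + 215 + 1,170 + 1,040) = 2,825. DTI = 2,825/6,450 = 43.8% ≤ 45%
Loan-to-value = 52,100/60,000 = 86.8% — pass (100% max)
Score 749 is in the 728–759 band; LTV 86.8% is in the 86.01–100% band → 8.475%.

8.475%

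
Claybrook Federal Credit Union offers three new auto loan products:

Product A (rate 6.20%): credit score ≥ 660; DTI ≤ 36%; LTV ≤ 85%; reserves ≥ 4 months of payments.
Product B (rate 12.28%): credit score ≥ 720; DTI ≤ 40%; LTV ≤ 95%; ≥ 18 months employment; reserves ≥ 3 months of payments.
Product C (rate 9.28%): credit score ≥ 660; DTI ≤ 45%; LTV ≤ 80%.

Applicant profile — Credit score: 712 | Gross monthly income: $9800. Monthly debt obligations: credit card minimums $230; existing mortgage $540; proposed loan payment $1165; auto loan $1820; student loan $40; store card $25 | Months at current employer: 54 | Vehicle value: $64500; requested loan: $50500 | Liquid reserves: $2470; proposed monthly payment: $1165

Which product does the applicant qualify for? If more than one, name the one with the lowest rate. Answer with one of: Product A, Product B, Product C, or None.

Product C

Total debts = (230 + 540 + 1,165 + 1,820 + 40 + 25) = 3,820; DTI = 3,820/9,800 = 39%.
LTV = 50,500/64,500 = 78.3%.
Reserves = 2,470/1,165 = 2.1 months.
Product A: score 712 ≥ 660; DTI 39% > 36%; LTV 78.3% ≤ 85%; reserves 2.1 < 4 mo → does not qualify.
Product B: score 712 < 720; DTI 39% ≤ 40%; LTV 78.3% ≤ 95%; employment 54 ≥ 18 mo; reserves 2.1 < 3 mo → does not qualify.
Product C: score 712 ≥ 660; DTI 39% ≤ 45%; LTV 78.3% ≤ 80% → qualifies.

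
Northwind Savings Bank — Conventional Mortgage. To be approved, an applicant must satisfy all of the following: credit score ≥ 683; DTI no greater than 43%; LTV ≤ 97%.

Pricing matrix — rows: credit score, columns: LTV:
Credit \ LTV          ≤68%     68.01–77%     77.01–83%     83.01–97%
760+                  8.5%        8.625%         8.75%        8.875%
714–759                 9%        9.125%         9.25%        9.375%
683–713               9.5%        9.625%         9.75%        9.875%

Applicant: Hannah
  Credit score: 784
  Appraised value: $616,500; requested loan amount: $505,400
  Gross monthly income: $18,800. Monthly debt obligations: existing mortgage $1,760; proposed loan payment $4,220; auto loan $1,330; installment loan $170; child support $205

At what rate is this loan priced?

8.75%

Credit score 784 ≥ 683; Total monthly debts = (1,760 + 4,220 + 1,330 + 170 + 205) = 7,685. DTI = 7,685/18,800 = 40.9% ≤ 43%
LTV: 505,400 ÷ 616,500 = 82%, within 97% cap
Credit 784 → row 760+; LTV 82% → column 77.01–83%. Grid cell → 8.75%.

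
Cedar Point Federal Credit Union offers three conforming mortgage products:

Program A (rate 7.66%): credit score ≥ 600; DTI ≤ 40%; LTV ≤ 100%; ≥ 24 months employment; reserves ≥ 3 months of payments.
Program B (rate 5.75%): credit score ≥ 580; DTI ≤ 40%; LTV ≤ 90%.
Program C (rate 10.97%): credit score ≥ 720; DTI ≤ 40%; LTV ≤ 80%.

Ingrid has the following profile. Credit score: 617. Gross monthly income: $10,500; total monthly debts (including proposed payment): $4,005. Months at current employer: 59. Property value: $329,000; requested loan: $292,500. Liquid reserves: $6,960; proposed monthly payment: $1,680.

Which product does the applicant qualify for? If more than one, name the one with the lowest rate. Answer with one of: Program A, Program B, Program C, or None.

Program B

DTI = 4,005/10,500 = 38.1%.
LTV = 292,500/329,000 = 88.9%.
Reserves = 6,960/1,680 = 4.1 months.
Program A: score 617 ≥ 600; DTI 38.1% ≤ 40%; LTV 88.9% ≤ 100%; employment 59 ≥ 24 mo; reserves 4.1 ≥ 3 mo → qualifies.
Program B: score 617 ≥ 580; DTI 38.1% ≤ 40%; LTV 88.9% ≤ 90% → qualifies.
Program C: score 617 < 720; DTI 38.1% ≤ 40%; LTV 88.9% > 80% → does not qualify.
Qualifying: Program A, Program B. Lowest rate is 5.75% → Program B.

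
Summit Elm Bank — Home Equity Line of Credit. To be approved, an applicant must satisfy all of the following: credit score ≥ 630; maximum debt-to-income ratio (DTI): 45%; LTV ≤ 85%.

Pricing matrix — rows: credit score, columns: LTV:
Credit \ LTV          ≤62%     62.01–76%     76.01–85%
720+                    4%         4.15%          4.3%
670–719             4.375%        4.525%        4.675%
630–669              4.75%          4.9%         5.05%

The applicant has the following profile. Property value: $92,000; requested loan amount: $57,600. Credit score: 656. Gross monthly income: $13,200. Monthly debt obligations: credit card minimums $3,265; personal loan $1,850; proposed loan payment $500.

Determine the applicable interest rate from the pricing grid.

4.9%

Credit score 656 ≥ 630; Total monthly debts = (3,265 + 1,850 + 500) = 5,615. DTI = 5,615/13,200 = 42.5% ≤ 45%
LTV = 57,600/92,000 = 62.6% ≤ 85%
Credit 656 → row 630–669; LTV 62.6% → column 62.01–76%. Grid cell → 4.9%.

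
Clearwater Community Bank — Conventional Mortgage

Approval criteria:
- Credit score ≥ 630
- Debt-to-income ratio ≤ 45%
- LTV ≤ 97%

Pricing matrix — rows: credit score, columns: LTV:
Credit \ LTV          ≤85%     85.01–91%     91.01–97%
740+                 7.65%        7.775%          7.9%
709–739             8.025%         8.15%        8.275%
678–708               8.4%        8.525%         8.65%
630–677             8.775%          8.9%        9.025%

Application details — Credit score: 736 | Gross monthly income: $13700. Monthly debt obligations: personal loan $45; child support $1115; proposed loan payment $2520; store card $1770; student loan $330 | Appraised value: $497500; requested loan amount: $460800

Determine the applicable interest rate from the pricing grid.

Credit score 736 ≥ 630; Total monthly debts = (45 + 1,115 + 2,520 + 1,770 + 330) = 5,780. Debt-to-income = 5,780/13,700 = 42.2% — meets 45% limit
Loan-to-value = 460,800/497,500 = 92.6% — pass (97% max)
Score 736 is in the 709–739 band; LTV 92.6% is in the 91.01–97% band → 8.275%.

8.275%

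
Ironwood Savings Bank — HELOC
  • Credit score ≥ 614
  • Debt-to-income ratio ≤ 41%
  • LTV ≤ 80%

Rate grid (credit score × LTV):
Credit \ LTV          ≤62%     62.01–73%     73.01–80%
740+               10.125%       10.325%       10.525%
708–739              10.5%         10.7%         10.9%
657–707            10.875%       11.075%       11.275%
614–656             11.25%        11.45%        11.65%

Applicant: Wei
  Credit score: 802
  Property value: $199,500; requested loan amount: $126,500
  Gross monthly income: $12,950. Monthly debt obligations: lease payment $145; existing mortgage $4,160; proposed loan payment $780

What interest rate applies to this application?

10.325%

Credit score 802 ≥ 614; Total monthly debts = (145 + 4,160 + 780) = 5,085. DTI = 5,085/12,950 = 39.3% ≤ 41%
LTV = 126,500/199,500 = 63.4% ≤ 80%
Score 802 is in the 740+ band; LTV 63.4% is in the 62.01–73% band → 10.325%.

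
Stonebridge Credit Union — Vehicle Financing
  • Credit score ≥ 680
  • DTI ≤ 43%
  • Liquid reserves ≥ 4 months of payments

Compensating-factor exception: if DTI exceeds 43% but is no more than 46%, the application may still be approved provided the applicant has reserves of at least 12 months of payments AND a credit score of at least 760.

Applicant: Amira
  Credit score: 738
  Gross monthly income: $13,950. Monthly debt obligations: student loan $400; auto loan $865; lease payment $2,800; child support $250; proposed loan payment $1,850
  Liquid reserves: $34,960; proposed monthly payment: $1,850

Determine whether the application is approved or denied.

Credit score 738 ≥ 680 (meets base)
Total debts = (400 + 865 + 2,800 + 250 + 1,850) = 6,165. DTI: 6,165 ÷ 13,950 = 44.2%, over the 43% base limit.
Reserves = 34,960/1,850 = 18.9 months ≥ 4
DTI 44.2% is within the 43%–46% exception band; checking compensating factors.
Override check — reserves: 18.9 mo (ok); score: 738 (below 760).
Compensating-factor requirement not fully met.

Denied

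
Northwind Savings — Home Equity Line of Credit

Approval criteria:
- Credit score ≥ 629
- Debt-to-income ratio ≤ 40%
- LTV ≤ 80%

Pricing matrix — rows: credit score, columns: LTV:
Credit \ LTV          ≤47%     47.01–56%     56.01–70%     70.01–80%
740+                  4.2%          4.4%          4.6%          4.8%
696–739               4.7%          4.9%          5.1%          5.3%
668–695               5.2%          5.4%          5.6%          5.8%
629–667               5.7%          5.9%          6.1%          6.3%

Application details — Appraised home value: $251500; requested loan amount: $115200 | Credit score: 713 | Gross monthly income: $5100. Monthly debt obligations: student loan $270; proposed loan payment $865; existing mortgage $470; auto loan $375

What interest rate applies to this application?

Credit score 713 ≥ 629; Total monthly debts = (270 + 865 + 470 + 375) = 1,980. Debt-to-income = 1,980/5,100 = 38.8% — meets 40% limit
Loan-to-value = 115,200/251,500 = 45.8% — pass (80% max)
Credit 713 → row 696–739; LTV 45.8% → column ≤47%. Grid cell → 4.7%.

4.7%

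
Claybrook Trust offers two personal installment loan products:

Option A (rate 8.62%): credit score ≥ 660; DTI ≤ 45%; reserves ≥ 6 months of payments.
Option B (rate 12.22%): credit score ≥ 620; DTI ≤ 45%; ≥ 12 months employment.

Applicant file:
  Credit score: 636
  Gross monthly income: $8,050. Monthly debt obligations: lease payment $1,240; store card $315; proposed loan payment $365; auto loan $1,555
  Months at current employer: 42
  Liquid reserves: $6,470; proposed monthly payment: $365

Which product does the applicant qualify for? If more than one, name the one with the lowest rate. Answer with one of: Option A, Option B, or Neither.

Total debts = (1,240 + 315 + 365 + 1,555) = 3,475; DTI = 3,475/8,050 = 43.2%.
Reserves = 6,470/365 = 17.7 months.
Option A: score 636 < 660; DTI 43.2% ≤ 45%; reserves 17.7 ≥ 6 mo → does not qualify.
Option B: score 636 ≥ 620; DTI 43.2% ≤ 45%; employment 42 ≥ 12 mo → qualifies.

Option B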